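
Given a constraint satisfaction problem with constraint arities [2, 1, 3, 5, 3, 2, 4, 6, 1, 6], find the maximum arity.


The arities are: 2, 1, 3, 5, 3, 2, 4, 6, 1, 6.
Scan for the maximum value.
Maximum arity = 6.

6


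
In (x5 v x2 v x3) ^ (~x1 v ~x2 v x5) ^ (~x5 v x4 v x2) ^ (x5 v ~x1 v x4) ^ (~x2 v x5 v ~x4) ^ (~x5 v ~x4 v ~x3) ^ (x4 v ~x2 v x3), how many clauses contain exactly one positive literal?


A definite clause has exactly one positive literal.
Clause 1: 3 positive -> not definite
Clause 2: 1 positive -> definite
Clause 3: 2 positive -> not definite
Clause 4: 2 positive -> not definite
Clause 5: 1 positive -> definite
Clause 6: 0 positive -> not definite
Clause 7: 2 positive -> not definite
Definite clause count = 2.

2


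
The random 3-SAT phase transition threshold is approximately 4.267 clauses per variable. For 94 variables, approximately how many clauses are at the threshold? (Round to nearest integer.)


The 3-SAT phase transition occurs at approximately 4.267 clauses per variable.
m = 4.267 * 94 = 401.098.
Rounded to nearest integer: 401.

401


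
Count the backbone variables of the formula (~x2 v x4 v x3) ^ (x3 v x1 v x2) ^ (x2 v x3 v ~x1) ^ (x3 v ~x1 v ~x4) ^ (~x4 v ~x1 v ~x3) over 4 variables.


Find all satisfying assignments: 7 model(s).
Check which variables have the same value in every model.
No variable is fixed across all models.
Backbone size = 0.

0


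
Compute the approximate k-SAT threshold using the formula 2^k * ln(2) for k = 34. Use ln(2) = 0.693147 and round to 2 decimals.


Using the asymptotic formula: threshold ~ 2^k * ln(2).
2^34 = 17179869184.
17179869184 * 0.693147 = 11908174785.28.

11908174785.28


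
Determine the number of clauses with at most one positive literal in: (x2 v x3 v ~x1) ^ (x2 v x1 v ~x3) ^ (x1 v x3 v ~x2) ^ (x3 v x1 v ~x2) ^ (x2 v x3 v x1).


A Horn clause has at most one positive literal.
Clause 1: 2 positive lit(s) -> not Horn
Clause 2: 2 positive lit(s) -> not Horn
Clause 3: 2 positive lit(s) -> not Horn
Clause 4: 2 positive lit(s) -> not Horn
Clause 5: 3 positive lit(s) -> not Horn
Total Horn clauses = 0.

0


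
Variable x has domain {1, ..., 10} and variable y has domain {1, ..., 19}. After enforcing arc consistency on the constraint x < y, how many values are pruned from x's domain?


For the constraint x < y, x needs a supporting value in y's domain.
x can be at most 18 (one less than y's maximum).
Valid x values from domain: 10 out of 10.
Pruned = 10 - 10 = 0.

0


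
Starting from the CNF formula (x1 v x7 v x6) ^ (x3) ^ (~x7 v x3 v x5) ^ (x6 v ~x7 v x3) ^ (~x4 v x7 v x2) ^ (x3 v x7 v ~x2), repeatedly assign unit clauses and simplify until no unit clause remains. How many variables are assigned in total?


Unit propagation repeatedly assigns the literal in any unit clause, then simplifies.
Assignments in order: x3 = T.
No further unit clauses remain.
Total variables assigned = 1.

1


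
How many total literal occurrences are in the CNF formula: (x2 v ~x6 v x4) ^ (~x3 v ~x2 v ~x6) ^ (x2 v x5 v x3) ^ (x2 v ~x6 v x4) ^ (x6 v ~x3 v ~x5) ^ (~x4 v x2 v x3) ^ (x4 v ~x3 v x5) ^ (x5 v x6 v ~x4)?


Clause lengths: 3, 3, 3, 3, 3, 3, 3, 3.
Sum = 3 + 3 + 3 + 3 + 3 + 3 + 3 + 3 = 24.

24


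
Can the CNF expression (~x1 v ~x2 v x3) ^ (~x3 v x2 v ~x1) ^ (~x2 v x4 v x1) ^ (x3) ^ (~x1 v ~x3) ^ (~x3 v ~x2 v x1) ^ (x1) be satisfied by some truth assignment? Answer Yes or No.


Check all 16 possible truth assignments.
Number of satisfying assignments found: 0.
The formula is unsatisfiable.

No


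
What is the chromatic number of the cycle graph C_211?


An odd cycle cannot be 2-colored: alternating two colors around the cycle returns to the start with a conflict.
Since 211 is odd, three colors are required (and three suffice).
Chromatic number = 3.

3


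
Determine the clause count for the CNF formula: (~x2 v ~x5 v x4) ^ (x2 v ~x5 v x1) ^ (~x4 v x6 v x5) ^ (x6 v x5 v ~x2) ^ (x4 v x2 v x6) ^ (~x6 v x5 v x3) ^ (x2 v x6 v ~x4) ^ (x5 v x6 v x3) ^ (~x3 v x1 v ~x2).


Each group enclosed in parentheses joined by ^ is one clause.
Counting the conjuncts: 9 clauses.

9


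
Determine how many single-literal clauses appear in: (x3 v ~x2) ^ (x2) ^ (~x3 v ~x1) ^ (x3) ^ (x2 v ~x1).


A unit clause contains exactly one literal.
Unit clauses found: (x2), (x3).
Count = 2.

2


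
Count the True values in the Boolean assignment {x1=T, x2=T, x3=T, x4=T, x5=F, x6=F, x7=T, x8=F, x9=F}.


The weight is the number of variables assigned True.
True variables: x1, x2, x3, x4, x7.
Weight = 5.

5


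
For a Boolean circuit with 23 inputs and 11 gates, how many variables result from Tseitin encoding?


The Tseitin transformation introduces one auxiliary variable per gate.
Total variables = inputs + gates = 23 + 11 = 34.

34


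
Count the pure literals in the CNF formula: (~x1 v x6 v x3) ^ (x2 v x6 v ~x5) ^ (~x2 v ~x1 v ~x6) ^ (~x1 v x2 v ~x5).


A pure literal appears in only one polarity across all clauses.
Pure literals: x1 (negative only), x3 (positive only), x5 (negative only).
Count = 3.

3


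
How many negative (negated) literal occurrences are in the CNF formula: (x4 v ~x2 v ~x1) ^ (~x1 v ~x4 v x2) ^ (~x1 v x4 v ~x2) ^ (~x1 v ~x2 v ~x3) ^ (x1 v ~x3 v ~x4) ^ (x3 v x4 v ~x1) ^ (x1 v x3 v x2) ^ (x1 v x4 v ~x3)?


Scan each clause for negated literals.
Clause 1: 2 negative; Clause 2: 2 negative; Clause 3: 2 negative; Clause 4: 3 negative; Clause 5: 2 negative; Clause 6: 1 negative; Clause 7: 0 negative; Clause 8: 1 negative.
Total negative literal occurrences = 13.

13


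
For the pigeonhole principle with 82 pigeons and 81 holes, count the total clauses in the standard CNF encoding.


The PHP encoding has two parts:
1) At-least-one-hole clauses: 82 (one per pigeon, each with 81 literals).
2) At-most-one-pigeon-per-hole clauses: 81 holes * C(82,2) = 81 * 3321 = 269001.
Total clauses = 82 + 269001 = 269083.

269083


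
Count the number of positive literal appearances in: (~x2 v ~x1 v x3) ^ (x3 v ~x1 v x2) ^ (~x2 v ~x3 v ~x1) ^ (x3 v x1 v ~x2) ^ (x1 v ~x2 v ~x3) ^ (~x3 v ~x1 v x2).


Scan each clause for unnegated literals.
Clause 1: 1 positive; Clause 2: 2 positive; Clause 3: 0 positive; Clause 4: 2 positive; Clause 5: 1 positive; Clause 6: 1 positive.
Total positive literal occurrences = 7.

7


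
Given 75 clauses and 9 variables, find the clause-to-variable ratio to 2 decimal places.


Clause-to-variable ratio = clauses / variables.
75 / 9 = 8.33.

8.33


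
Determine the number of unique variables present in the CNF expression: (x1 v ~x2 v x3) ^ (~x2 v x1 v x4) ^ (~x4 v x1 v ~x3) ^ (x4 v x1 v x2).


Identify each distinct variable in the formula.
Variables found: x1, x2, x3, x4.
Total distinct variables = 4.

4


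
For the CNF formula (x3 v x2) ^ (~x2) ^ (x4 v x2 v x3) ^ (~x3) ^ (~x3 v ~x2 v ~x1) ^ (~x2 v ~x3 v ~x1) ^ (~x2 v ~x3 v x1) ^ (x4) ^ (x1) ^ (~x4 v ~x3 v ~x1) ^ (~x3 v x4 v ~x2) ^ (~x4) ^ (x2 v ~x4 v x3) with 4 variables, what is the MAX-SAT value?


Enumerate all 16 truth assignments.
For each, count how many of the 13 clauses are satisfied.
The formula is not fully satisfiable, so the maximum is below 13.
Maximum simultaneously satisfiable clauses = 11.

11


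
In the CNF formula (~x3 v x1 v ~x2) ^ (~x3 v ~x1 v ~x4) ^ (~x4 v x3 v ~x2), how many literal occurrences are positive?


Scan each clause for unnegated literals.
Clause 1: 1 positive; Clause 2: 0 positive; Clause 3: 1 positive.
Total positive literal occurrences = 2.

2


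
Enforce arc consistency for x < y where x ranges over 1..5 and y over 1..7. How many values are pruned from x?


For the constraint x < y, x needs a supporting value in y's domain.
x can be at most 6 (one less than y's maximum).
Valid x values from domain: 5 out of 5.
Pruned = 5 - 5 = 0.

0


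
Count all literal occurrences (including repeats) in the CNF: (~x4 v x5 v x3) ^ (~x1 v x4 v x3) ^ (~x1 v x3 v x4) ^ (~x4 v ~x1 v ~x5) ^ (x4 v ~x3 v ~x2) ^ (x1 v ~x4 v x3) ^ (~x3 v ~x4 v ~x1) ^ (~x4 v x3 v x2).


Clause lengths: 3, 3, 3, 3, 3, 3, 3, 3.
Sum = 3 + 3 + 3 + 3 + 3 + 3 + 3 + 3 = 24.

24


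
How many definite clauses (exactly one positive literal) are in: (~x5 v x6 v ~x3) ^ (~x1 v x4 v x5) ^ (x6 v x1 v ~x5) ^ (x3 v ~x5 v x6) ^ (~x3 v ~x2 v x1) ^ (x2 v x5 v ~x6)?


A definite clause has exactly one positive literal.
Clause 1: 1 positive -> definite
Clause 2: 2 positive -> not definite
Clause 3: 2 positive -> not definite
Clause 4: 2 positive -> not definite
Clause 5: 1 positive -> definite
Clause 6: 2 positive -> not definite
Definite clause count = 2.

2


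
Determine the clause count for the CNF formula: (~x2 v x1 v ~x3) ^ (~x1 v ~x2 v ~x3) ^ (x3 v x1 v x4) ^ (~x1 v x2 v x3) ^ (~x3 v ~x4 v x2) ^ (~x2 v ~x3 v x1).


Each group enclosed in parentheses joined by ^ is one clause.
Counting the conjuncts: 6 clauses.

6


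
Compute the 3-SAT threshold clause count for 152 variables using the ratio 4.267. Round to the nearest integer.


The 3-SAT phase transition occurs at approximately 4.267 clauses per variable.
m = 4.267 * 152 = 648.584.
Rounded to nearest integer: 649.

649


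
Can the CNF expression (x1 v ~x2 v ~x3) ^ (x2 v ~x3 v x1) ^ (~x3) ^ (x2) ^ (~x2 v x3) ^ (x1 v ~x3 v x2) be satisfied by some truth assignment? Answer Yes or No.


Check all 8 possible truth assignments.
Number of satisfying assignments found: 0.
The formula is unsatisfiable.

No


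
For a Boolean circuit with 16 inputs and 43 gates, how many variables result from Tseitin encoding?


The Tseitin transformation introduces one auxiliary variable per gate.
Total variables = inputs + gates = 16 + 43 = 59.

59


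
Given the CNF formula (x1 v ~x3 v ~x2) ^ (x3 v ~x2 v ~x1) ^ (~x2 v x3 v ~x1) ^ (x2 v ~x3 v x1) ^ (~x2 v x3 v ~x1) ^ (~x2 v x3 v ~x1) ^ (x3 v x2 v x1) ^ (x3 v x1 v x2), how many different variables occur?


Identify each distinct variable in the formula.
Variables found: x1, x2, x3.
Total distinct variables = 3.

3


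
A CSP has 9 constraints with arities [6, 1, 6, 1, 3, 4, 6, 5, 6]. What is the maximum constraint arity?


The arities are: 6, 1, 6, 1, 3, 4, 6, 5, 6.
Scan for the maximum value.
Maximum arity = 6.

6


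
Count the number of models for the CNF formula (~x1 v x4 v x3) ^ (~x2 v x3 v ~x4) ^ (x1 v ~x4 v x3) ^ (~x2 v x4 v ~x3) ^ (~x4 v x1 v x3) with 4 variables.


Enumerate all 16 truth assignments over 4 variables.
Test each against every clause.
Satisfying assignments found: 9.

9


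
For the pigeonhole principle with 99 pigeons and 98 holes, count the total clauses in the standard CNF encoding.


The PHP encoding has two parts:
1) At-least-one-hole clauses: 99 (one per pigeon, each with 98 literals).
2) At-most-one-pigeon-per-hole clauses: 98 holes * C(99,2) = 98 * 4851 = 475398.
Total clauses = 99 + 475398 = 475497.

475497


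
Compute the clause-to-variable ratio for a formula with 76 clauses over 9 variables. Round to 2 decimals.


Clause-to-variable ratio = clauses / variables.
76 / 9 = 8.44.

8.44


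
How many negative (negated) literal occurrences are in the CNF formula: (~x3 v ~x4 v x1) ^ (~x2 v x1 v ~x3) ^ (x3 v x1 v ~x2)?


Scan each clause for negated literals.
Clause 1: 2 negative; Clause 2: 2 negative; Clause 3: 1 negative.
Total negative literal occurrences = 5.

5


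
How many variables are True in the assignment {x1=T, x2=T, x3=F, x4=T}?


The weight is the number of variables assigned True.
True variables: x1, x2, x4.
Weight = 3.

3


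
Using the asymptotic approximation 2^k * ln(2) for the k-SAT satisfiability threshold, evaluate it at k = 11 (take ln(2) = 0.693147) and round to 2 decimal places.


Using the asymptotic formula: threshold ~ 2^k * ln(2).
2^11 = 2048.
2048 * 0.693147 = 1419.57.

1419.57


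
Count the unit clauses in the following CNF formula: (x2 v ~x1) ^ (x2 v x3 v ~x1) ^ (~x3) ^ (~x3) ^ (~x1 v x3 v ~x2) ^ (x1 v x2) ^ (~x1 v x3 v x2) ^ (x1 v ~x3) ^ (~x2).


A unit clause contains exactly one literal.
Unit clauses found: (~x3), (~x3), (~x2).
Count = 3.

3


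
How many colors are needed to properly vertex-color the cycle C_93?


An odd cycle cannot be 2-colored: alternating two colors around the cycle returns to the start with a conflict.
Since 93 is odd, three colors are required (and three suffice).
Chromatic number = 3.

3


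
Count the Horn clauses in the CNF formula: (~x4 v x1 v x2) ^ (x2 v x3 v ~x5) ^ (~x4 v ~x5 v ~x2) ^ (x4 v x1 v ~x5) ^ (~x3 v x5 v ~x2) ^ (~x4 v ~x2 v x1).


A Horn clause has at most one positive literal.
Clause 1: 2 positive lit(s) -> not Horn
Clause 2: 2 positive lit(s) -> not Horn
Clause 3: 0 positive lit(s) -> Horn
Clause 4: 2 positive lit(s) -> not Horn
Clause 5: 1 positive lit(s) -> Horn
Clause 6: 1 positive lit(s) -> Horn
Total Horn clauses = 3.

3


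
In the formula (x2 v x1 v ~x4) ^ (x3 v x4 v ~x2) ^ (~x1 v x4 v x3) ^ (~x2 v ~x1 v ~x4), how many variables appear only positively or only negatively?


A pure literal appears in only one polarity across all clauses.
Pure literals: x3 (positive only).
Count = 1.

1


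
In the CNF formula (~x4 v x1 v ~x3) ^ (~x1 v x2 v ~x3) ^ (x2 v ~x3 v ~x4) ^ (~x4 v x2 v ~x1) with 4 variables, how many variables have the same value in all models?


Find all satisfying assignments: 11 model(s).
Check which variables have the same value in every model.
No variable is fixed across all models.
Backbone size = 0.

0


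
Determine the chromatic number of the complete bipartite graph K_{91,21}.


K_{91,21} is bipartite by definition: the two parts are independent sets, with every edge crossing between them.
Color all vertices in one part with color 1 and all vertices in the other part with color 2.
Since the graph has at least one edge, one color does not suffice.
Chromatic number = 2.

2


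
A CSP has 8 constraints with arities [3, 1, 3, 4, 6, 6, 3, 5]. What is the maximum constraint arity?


The arities are: 3, 1, 3, 4, 6, 6, 3, 5.
Scan for the maximum value.
Maximum arity = 6.

6


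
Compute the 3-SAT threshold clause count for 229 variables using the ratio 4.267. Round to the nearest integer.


The 3-SAT phase transition occurs at approximately 4.267 clauses per variable.
m = 4.267 * 229 = 977.143.
Rounded to nearest integer: 977.

977


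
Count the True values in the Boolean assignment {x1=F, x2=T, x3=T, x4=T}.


The weight is the number of variables assigned True.
True variables: x2, x3, x4.
Weight = 3.

3


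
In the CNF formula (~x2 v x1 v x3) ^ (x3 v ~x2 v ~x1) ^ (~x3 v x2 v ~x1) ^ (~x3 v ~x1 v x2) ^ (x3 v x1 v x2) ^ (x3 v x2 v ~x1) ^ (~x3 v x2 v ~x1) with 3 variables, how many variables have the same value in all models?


Find all satisfying assignments: 3 model(s).
Check which variables have the same value in every model.
Fixed variables: x3=T.
Backbone size = 1.

1


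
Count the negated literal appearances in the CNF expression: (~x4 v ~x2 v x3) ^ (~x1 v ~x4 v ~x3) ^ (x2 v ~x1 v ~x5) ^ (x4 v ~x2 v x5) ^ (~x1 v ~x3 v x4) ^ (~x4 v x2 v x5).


Scan each clause for negated literals.
Clause 1: 2 negative; Clause 2: 3 negative; Clause 3: 2 negative; Clause 4: 1 negative; Clause 5: 2 negative; Clause 6: 1 negative.
Total negative literal occurrences = 11.

11


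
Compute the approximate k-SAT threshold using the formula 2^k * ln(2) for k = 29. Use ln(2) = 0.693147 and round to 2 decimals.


Using the asymptotic formula: threshold ~ 2^k * ln(2).
2^29 = 536870912.
536870912 * 0.693147 = 372130462.04.

372130462.04


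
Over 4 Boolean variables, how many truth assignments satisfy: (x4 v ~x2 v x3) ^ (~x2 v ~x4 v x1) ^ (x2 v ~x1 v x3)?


Enumerate all 16 truth assignments over 4 variables.
Test each against every clause.
Satisfying assignments found: 10.

10


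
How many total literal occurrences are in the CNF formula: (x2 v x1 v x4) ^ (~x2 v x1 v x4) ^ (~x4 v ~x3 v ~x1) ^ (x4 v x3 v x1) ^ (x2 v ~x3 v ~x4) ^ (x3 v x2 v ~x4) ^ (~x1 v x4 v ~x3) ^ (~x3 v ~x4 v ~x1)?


Clause lengths: 3, 3, 3, 3, 3, 3, 3, 3.
Sum = 3 + 3 + 3 + 3 + 3 + 3 + 3 + 3 = 24.

24


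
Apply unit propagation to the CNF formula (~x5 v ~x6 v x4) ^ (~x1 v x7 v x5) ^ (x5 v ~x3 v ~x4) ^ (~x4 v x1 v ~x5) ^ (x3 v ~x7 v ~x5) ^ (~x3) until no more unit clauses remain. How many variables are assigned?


Unit propagation repeatedly assigns the literal in any unit clause, then simplifies.
Assignments in order: x3 = F.
No further unit clauses remain.
Total variables assigned = 1.

1


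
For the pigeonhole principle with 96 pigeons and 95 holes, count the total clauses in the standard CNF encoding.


The PHP encoding has two parts:
1) At-least-one-hole clauses: 96 (one per pigeon, each with 95 literals).
2) At-most-one-pigeon-per-hole clauses: 95 holes * C(96,2) = 95 * 4560 = 433200.
Total clauses = 96 + 433200 = 433296.

433296


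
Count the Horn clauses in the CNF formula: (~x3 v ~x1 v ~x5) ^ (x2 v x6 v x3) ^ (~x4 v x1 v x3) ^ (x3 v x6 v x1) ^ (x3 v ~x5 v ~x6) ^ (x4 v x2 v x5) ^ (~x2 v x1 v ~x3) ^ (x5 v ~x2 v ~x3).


A Horn clause has at most one positive literal.
Clause 1: 0 positive lit(s) -> Horn
Clause 2: 3 positive lit(s) -> not Horn
Clause 3: 2 positive lit(s) -> not Horn
Clause 4: 3 positive lit(s) -> not Horn
Clause 5: 1 positive lit(s) -> Horn
Clause 6: 3 positive lit(s) -> not Horn
Clause 7: 1 positive lit(s) -> Horn
Clause 8: 1 positive lit(s) -> Horn
Total Horn clauses = 4.

4


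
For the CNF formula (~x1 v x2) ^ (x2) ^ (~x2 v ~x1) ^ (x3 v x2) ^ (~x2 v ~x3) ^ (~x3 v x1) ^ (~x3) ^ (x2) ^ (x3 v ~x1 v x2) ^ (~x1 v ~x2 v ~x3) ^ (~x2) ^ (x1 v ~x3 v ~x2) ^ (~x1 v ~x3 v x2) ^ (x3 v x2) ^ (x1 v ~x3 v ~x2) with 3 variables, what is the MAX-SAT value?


Enumerate all 8 truth assignments.
For each, count how many of the 15 clauses are satisfied.
The formula is not fully satisfiable, so the maximum is below 15.
Maximum simultaneously satisfiable clauses = 14.

14


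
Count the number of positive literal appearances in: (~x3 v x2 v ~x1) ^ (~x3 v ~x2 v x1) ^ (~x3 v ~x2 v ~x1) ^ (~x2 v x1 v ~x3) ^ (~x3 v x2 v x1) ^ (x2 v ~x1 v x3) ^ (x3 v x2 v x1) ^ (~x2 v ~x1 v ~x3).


Scan each clause for unnegated literals.
Clause 1: 1 positive; Clause 2: 1 positive; Clause 3: 0 positive; Clause 4: 1 positive; Clause 5: 2 positive; Clause 6: 2 positive; Clause 7: 3 positive; Clause 8: 0 positive.
Total positive literal occurrences = 10.

10


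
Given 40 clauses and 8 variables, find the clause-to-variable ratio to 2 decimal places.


Clause-to-variable ratio = clauses / variables.
40 / 8 = 5.0.

5.0


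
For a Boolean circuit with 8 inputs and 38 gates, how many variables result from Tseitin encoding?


The Tseitin transformation introduces one auxiliary variable per gate.
Total variables = inputs + gates = 8 + 38 = 46.

46


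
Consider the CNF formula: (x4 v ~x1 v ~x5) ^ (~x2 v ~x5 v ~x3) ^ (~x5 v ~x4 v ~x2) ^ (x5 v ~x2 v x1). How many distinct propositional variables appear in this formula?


Identify each distinct variable in the formula.
Variables found: x1, x2, x3, x4, x5.
Total distinct variables = 5.

5


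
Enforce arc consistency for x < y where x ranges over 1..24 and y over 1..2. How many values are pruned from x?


For the constraint x < y, x needs a supporting value in y's domain.
x can be at most 1 (one less than y's maximum).
Valid x values from domain: 1 out of 24.
Pruned = 24 - 1 = 23.

23


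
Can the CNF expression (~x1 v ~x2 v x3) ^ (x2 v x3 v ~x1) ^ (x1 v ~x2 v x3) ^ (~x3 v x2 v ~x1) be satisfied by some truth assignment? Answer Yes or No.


Check all 8 possible truth assignments.
Number of satisfying assignments found: 4.
The formula is satisfiable.

Yes


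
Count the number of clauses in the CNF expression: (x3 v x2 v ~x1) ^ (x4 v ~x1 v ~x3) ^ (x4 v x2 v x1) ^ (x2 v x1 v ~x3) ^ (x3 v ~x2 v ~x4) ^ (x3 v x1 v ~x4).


Each group enclosed in parentheses joined by ^ is one clause.
Counting the conjuncts: 6 clauses.

6


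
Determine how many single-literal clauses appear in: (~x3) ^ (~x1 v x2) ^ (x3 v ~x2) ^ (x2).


A unit clause contains exactly one literal.
Unit clauses found: (~x3), (x2).
Count = 2.

2


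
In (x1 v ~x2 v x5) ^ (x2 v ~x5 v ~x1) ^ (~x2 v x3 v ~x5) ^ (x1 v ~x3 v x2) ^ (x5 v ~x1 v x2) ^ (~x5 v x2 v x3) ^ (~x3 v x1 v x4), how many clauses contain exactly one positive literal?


A definite clause has exactly one positive literal.
Clause 1: 2 positive -> not definite
Clause 2: 1 positive -> definite
Clause 3: 1 positive -> definite
Clause 4: 2 positive -> not definite
Clause 5: 2 positive -> not definite
Clause 6: 2 positive -> not definite
Clause 7: 2 positive -> not definite
Definite clause count = 2.

2


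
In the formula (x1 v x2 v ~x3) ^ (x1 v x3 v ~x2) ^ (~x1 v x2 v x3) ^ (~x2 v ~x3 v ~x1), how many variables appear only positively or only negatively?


A pure literal appears in only one polarity across all clauses.
No pure literals found.
Count = 0.

0


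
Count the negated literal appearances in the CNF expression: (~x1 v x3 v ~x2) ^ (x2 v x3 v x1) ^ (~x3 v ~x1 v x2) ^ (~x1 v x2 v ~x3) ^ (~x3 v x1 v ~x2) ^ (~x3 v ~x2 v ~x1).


Scan each clause for negated literals.
Clause 1: 2 negative; Clause 2: 0 negative; Clause 3: 2 negative; Clause 4: 2 negative; Clause 5: 2 negative; Clause 6: 3 negative.
Total negative literal occurrences = 11.

11


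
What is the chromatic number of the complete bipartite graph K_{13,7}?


K_{13,7} is bipartite by definition: the two parts are independent sets, with every edge crossing between them.
Color all vertices in one part with color 1 and all vertices in the other part with color 2.
Since the graph has at least one edge, one color does not suffice.
Chromatic number = 2.

2


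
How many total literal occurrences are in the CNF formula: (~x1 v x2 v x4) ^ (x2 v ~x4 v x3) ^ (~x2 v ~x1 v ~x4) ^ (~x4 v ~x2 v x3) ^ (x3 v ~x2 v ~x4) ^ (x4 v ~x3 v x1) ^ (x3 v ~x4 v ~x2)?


Clause lengths: 3, 3, 3, 3, 3, 3, 3.
Sum = 3 + 3 + 3 + 3 + 3 + 3 + 3 = 21.

21


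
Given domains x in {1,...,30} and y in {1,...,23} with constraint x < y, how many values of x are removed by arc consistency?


For the constraint x < y, x needs a supporting value in y's domain.
x can be at most 22 (one less than y's maximum).
Valid x values from domain: 22 out of 30.
Pruned = 30 - 22 = 8.

8


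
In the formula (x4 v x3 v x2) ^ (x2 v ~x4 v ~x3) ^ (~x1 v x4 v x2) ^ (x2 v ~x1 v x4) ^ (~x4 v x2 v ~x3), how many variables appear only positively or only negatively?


A pure literal appears in only one polarity across all clauses.
Pure literals: x1 (negative only), x2 (positive only).
Count = 2.

2


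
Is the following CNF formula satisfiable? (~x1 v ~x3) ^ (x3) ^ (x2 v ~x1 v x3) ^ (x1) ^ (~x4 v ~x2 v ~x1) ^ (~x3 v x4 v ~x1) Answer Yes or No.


Check all 16 possible truth assignments.
Number of satisfying assignments found: 0.
The formula is unsatisfiable.

No


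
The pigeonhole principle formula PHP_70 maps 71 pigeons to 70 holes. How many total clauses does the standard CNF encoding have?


The PHP encoding has two parts:
1) At-least-one-hole clauses: 71 (one per pigeon, each with 70 literals).
2) At-most-one-pigeon-per-hole clauses: 70 holes * C(71,2) = 70 * 2485 = 173950.
Total clauses = 71 + 173950 = 174021.

174021


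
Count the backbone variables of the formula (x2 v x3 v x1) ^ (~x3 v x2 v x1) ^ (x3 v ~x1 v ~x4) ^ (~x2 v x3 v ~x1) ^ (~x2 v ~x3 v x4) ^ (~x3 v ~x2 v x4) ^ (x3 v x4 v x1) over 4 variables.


Find all satisfying assignments: 6 model(s).
Check which variables have the same value in every model.
No variable is fixed across all models.
Backbone size = 0.

0


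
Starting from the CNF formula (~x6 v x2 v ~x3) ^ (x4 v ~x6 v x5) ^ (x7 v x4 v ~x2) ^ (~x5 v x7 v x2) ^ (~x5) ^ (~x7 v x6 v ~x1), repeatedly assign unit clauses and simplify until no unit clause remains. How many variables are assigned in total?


Unit propagation repeatedly assigns the literal in any unit clause, then simplifies.
Assignments in order: x5 = F.
No further unit clauses remain.
Total variables assigned = 1.

1


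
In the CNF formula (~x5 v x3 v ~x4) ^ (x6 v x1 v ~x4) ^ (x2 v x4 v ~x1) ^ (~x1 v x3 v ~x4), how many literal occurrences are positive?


Scan each clause for unnegated literals.
Clause 1: 1 positive; Clause 2: 2 positive; Clause 3: 2 positive; Clause 4: 1 positive.
Total positive literal occurrences = 6.

6


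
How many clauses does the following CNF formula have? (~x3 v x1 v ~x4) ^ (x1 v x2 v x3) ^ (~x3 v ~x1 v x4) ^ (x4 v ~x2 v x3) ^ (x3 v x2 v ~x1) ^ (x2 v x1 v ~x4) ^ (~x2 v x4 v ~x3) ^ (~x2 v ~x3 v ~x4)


Each group enclosed in parentheses joined by ^ is one clause.
Counting the conjuncts: 8 clauses.

8


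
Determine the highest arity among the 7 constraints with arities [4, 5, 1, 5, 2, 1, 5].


The arities are: 4, 5, 1, 5, 2, 1, 5.
Scan for the maximum value.
Maximum arity = 5.

5


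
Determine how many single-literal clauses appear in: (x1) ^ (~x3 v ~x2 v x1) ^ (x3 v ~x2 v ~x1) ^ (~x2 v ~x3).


A unit clause contains exactly one literal.
Unit clauses found: (x1).
Count = 1.

1


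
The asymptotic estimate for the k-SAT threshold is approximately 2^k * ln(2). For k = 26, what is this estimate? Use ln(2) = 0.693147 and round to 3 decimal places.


Using the asymptotic formula: threshold ~ 2^k * ln(2).
2^26 = 67108864.
67108864 * 0.693147 = 46516307.755.

46516307.755


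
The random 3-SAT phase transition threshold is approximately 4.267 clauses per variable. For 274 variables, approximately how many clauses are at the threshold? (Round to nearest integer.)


The 3-SAT phase transition occurs at approximately 4.267 clauses per variable.
m = 4.267 * 274 = 1169.158.
Rounded to nearest integer: 1169.

1169


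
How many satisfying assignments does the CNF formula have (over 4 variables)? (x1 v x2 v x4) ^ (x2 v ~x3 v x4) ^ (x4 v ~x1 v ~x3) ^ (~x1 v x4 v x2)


Enumerate all 16 truth assignments over 4 variables.
Test each against every clause.
Satisfying assignments found: 11.

11


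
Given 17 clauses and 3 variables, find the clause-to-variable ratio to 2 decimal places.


Clause-to-variable ratio = clauses / variables.
17 / 3 = 5.67.

5.67


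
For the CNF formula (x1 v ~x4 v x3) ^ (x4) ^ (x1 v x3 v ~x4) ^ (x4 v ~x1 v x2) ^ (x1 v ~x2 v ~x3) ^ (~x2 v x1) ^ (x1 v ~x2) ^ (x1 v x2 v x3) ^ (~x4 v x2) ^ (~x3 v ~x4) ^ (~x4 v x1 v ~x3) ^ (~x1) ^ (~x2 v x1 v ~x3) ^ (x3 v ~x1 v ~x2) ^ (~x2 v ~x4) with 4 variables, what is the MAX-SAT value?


Enumerate all 16 truth assignments.
For each, count how many of the 15 clauses are satisfied.
The formula is not fully satisfiable, so the maximum is below 15.
Maximum simultaneously satisfiable clauses = 14.

14


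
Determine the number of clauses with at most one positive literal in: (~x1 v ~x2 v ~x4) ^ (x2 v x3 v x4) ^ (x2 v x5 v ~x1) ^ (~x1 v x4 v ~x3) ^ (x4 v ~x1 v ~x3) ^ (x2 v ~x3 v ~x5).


A Horn clause has at most one positive literal.
Clause 1: 0 positive lit(s) -> Horn
Clause 2: 3 positive lit(s) -> not Horn
Clause 3: 2 positive lit(s) -> not Horn
Clause 4: 1 positive lit(s) -> Horn
Clause 5: 1 positive lit(s) -> Horn
Clause 6: 1 positive lit(s) -> Horn
Total Horn clauses = 4.

4


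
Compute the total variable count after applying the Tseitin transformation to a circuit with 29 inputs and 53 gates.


The Tseitin transformation introduces one auxiliary variable per gate.
Total variables = inputs + gates = 29 + 53 = 82.

82


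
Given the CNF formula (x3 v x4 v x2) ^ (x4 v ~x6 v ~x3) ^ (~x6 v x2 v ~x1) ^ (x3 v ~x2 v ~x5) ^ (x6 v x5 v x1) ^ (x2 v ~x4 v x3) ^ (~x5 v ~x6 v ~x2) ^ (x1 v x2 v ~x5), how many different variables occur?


Identify each distinct variable in the formula.
Variables found: x1, x2, x3, x4, x5, x6.
Total distinct variables = 6.

6


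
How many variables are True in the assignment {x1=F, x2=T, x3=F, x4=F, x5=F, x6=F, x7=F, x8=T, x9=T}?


The weight is the number of variables assigned True.
True variables: x2, x8, x9.
Weight = 3.

3


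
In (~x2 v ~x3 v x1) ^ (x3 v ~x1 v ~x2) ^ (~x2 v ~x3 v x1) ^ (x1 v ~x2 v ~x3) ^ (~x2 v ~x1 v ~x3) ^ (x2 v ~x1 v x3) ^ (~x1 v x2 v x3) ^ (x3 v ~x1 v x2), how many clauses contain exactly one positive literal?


A definite clause has exactly one positive literal.
Clause 1: 1 positive -> definite
Clause 2: 1 positive -> definite
Clause 3: 1 positive -> definite
Clause 4: 1 positive -> definite
Clause 5: 0 positive -> not definite
Clause 6: 2 positive -> not definite
Clause 7: 2 positive -> not definite
Clause 8: 2 positive -> not definite
Definite clause count = 4.

4


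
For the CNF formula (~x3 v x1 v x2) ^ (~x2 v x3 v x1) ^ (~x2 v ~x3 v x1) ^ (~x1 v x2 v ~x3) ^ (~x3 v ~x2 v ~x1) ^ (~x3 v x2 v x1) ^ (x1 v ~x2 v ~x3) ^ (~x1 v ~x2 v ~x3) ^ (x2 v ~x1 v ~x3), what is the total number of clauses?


Each group enclosed in parentheses joined by ^ is one clause.
Counting the conjuncts: 9 clauses.

9


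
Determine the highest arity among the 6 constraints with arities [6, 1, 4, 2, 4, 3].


The arities are: 6, 1, 4, 2, 4, 3.
Scan for the maximum value.
Maximum arity = 6.

6


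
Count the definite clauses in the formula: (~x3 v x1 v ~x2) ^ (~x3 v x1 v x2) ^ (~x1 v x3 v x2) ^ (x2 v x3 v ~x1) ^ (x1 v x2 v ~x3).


A definite clause has exactly one positive literal.
Clause 1: 1 positive -> definite
Clause 2: 2 positive -> not definite
Clause 3: 2 positive -> not definite
Clause 4: 2 positive -> not definite
Clause 5: 2 positive -> not definite
Definite clause count = 1.

1


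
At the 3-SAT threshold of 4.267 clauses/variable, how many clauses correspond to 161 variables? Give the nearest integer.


The 3-SAT phase transition occurs at approximately 4.267 clauses per variable.
m = 4.267 * 161 = 686.987.
Rounded to nearest integer: 687.

687


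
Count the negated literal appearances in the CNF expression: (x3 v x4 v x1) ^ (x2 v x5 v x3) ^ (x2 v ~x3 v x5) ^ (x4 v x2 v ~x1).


Scan each clause for negated literals.
Clause 1: 0 negative; Clause 2: 0 negative; Clause 3: 1 negative; Clause 4: 1 negative.
Total negative literal occurrences = 2.

2


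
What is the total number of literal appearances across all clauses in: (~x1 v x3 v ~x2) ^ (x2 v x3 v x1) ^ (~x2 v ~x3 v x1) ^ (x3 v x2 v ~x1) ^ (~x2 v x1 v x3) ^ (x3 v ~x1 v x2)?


Clause lengths: 3, 3, 3, 3, 3, 3.
Sum = 3 + 3 + 3 + 3 + 3 + 3 = 18.

18


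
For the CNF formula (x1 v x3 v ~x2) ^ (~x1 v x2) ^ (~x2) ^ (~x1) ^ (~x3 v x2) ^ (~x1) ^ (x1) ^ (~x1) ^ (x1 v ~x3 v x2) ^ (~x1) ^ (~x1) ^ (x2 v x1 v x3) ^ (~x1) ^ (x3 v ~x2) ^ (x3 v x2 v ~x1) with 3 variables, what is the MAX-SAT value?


Enumerate all 8 truth assignments.
For each, count how many of the 15 clauses are satisfied.
The formula is not fully satisfiable, so the maximum is below 15.
Maximum simultaneously satisfiable clauses = 13.

13


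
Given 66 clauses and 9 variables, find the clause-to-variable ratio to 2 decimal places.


Clause-to-variable ratio = clauses / variables.
66 / 9 = 7.33.

7.33


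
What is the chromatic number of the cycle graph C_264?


A cycle on an even number of vertices is bipartite: alternate two colors around the cycle.
Since 264 is even, two colors suffice, and at least two are needed because the graph has edges.
Chromatic number = 2.

2


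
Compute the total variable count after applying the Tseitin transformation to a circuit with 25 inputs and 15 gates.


The Tseitin transformation introduces one auxiliary variable per gate.
Total variables = inputs + gates = 25 + 15 = 40.

40


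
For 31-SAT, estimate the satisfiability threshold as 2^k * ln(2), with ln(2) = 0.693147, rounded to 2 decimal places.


Using the asymptotic formula: threshold ~ 2^k * ln(2).
2^31 = 2147483648.
2147483648 * 0.693147 = 1488521848.16.

1488521848.16


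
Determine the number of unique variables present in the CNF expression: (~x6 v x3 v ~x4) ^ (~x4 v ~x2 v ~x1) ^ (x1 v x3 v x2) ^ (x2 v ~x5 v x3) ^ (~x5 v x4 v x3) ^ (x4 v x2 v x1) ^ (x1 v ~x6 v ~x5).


Identify each distinct variable in the formula.
Variables found: x1, x2, x3, x4, x5, x6.
Total distinct variables = 6.

6


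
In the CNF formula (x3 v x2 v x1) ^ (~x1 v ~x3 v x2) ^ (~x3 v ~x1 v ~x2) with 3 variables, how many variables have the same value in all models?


Find all satisfying assignments: 5 model(s).
Check which variables have the same value in every model.
No variable is fixed across all models.
Backbone size = 0.

0


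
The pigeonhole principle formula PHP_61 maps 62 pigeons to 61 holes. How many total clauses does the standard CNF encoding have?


The PHP encoding has two parts:
1) At-least-one-hole clauses: 62 (one per pigeon, each with 61 literals).
2) At-most-one-pigeon-per-hole clauses: 61 holes * C(62,2) = 61 * 1891 = 115351.
Total clauses = 62 + 115351 = 115413.

115413


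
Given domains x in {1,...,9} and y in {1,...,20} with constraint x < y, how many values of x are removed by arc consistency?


For the constraint x < y, x needs a supporting value in y's domain.
x can be at most 19 (one less than y's maximum).
Valid x values from domain: 9 out of 9.
Pruned = 9 - 9 = 0.

0


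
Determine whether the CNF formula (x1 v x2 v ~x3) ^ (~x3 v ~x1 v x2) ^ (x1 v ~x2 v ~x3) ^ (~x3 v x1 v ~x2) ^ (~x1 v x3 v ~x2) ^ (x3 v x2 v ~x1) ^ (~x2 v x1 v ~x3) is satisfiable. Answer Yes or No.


Check all 8 possible truth assignments.
Number of satisfying assignments found: 3.
The formula is satisfiable.

Yes


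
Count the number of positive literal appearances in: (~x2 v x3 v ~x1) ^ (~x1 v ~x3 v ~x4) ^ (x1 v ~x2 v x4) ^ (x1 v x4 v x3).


Scan each clause for unnegated literals.
Clause 1: 1 positive; Clause 2: 0 positive; Clause 3: 2 positive; Clause 4: 3 positive.
Total positive literal occurrences = 6.

6


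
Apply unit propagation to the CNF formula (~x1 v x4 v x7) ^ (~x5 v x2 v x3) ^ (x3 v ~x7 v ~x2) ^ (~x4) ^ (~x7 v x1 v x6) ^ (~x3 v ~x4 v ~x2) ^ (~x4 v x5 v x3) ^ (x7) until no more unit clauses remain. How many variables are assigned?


Unit propagation repeatedly assigns the literal in any unit clause, then simplifies.
Assignments in order: x4 = F, x7 = T.
No further unit clauses remain.
Total variables assigned = 2.

2


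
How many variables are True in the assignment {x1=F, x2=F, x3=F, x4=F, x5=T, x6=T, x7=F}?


The weight is the number of variables assigned True.
True variables: x5, x6.
Weight = 2.

2


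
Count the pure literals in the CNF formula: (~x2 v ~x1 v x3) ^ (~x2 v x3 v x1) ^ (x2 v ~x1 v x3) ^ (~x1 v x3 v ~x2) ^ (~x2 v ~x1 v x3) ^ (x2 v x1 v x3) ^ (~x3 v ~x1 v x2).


A pure literal appears in only one polarity across all clauses.
No pure literals found.
Count = 0.

0


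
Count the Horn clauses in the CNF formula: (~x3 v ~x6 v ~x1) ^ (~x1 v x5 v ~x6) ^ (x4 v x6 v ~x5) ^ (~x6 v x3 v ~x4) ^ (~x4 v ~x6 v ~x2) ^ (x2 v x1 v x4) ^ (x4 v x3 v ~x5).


A Horn clause has at most one positive literal.
Clause 1: 0 positive lit(s) -> Horn
Clause 2: 1 positive lit(s) -> Horn
Clause 3: 2 positive lit(s) -> not Horn
Clause 4: 1 positive lit(s) -> Horn
Clause 5: 0 positive lit(s) -> Horn
Clause 6: 3 positive lit(s) -> not Horn
Clause 7: 2 positive lit(s) -> not Horn
Total Horn clauses = 4.

4


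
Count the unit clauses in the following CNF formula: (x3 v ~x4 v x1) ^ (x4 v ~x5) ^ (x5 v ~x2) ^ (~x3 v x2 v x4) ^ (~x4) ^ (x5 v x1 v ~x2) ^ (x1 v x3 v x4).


A unit clause contains exactly one literal.
Unit clauses found: (~x4).
Count = 1.

1


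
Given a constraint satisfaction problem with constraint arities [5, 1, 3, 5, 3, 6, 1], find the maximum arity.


The arities are: 5, 1, 3, 5, 3, 6, 1.
Scan for the maximum value.
Maximum arity = 6.

6


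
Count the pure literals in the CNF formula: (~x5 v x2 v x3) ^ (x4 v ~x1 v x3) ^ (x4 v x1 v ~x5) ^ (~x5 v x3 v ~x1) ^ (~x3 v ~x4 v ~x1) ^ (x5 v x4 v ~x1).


A pure literal appears in only one polarity across all clauses.
Pure literals: x2 (positive only).
Count = 1.

1


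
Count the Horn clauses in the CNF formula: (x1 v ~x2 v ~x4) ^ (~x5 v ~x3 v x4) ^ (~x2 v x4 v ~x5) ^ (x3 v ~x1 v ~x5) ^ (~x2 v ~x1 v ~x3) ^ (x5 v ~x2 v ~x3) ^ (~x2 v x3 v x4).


A Horn clause has at most one positive literal.
Clause 1: 1 positive lit(s) -> Horn
Clause 2: 1 positive lit(s) -> Horn
Clause 3: 1 positive lit(s) -> Horn
Clause 4: 1 positive lit(s) -> Horn
Clause 5: 0 positive lit(s) -> Horn
Clause 6: 1 positive lit(s) -> Horn
Clause 7: 2 positive lit(s) -> not Horn
Total Horn clauses = 6.

6


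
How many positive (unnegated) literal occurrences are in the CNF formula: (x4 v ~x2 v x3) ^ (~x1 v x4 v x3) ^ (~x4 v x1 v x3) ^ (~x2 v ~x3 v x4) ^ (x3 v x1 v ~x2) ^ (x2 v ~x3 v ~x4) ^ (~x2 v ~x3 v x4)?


Scan each clause for unnegated literals.
Clause 1: 2 positive; Clause 2: 2 positive; Clause 3: 2 positive; Clause 4: 1 positive; Clause 5: 2 positive; Clause 6: 1 positive; Clause 7: 1 positive.
Total positive literal occurrences = 11.

11


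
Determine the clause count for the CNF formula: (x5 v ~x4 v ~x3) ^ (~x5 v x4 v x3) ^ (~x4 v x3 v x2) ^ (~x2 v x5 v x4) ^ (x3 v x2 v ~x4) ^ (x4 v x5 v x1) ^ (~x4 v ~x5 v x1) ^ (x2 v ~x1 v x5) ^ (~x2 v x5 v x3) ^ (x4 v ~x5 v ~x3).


Each group enclosed in parentheses joined by ^ is one clause.
Counting the conjuncts: 10 clauses.

10


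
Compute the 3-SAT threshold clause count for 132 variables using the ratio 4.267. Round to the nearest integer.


The 3-SAT phase transition occurs at approximately 4.267 clauses per variable.
m = 4.267 * 132 = 563.244.
Rounded to nearest integer: 563.

563


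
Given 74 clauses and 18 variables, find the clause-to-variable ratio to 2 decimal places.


Clause-to-variable ratio = clauses / variables.
74 / 18 = 4.11.

4.11


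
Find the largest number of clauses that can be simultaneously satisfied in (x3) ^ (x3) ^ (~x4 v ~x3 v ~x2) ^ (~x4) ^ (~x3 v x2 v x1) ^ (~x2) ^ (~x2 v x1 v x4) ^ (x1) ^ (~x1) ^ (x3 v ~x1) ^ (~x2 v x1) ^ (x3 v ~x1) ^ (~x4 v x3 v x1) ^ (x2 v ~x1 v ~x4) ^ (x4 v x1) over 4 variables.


Enumerate all 16 truth assignments.
For each, count how many of the 15 clauses are satisfied.
The formula is not fully satisfiable, so the maximum is below 15.
Maximum simultaneously satisfiable clauses = 14.

14


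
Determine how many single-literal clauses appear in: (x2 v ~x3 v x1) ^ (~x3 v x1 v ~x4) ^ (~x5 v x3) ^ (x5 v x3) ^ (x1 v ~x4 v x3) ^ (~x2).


A unit clause contains exactly one literal.
Unit clauses found: (~x2).
Count = 1.

1


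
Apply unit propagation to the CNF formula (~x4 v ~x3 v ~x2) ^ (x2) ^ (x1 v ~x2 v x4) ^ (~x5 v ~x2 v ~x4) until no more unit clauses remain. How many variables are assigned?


Unit propagation repeatedly assigns the literal in any unit clause, then simplifies.
Assignments in order: x2 = T.
No further unit clauses remain.
Total variables assigned = 1.

1


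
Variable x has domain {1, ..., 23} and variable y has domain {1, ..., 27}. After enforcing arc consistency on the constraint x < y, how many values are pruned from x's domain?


For the constraint x < y, x needs a supporting value in y's domain.
x can be at most 26 (one less than y's maximum).
Valid x values from domain: 23 out of 23.
Pruned = 23 - 23 = 0.

0


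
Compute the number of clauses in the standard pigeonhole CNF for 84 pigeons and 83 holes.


The PHP encoding has two parts:
1) At-least-one-hole clauses: 84 (one per pigeon, each with 83 literals).
2) At-most-one-pigeon-per-hole clauses: 83 holes * C(84,2) = 83 * 3486 = 289338.
Total clauses = 84 + 289338 = 289422.

289422


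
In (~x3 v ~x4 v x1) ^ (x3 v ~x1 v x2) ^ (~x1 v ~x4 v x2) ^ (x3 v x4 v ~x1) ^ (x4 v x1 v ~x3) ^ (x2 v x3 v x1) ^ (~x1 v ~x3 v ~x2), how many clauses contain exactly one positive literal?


A definite clause has exactly one positive literal.
Clause 1: 1 positive -> definite
Clause 2: 2 positive -> not definite
Clause 3: 1 positive -> definite
Clause 4: 2 positive -> not definite
Clause 5: 2 positive -> not definite
Clause 6: 3 positive -> not definite
Clause 7: 0 positive -> not definite
Definite clause count = 2.

2
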